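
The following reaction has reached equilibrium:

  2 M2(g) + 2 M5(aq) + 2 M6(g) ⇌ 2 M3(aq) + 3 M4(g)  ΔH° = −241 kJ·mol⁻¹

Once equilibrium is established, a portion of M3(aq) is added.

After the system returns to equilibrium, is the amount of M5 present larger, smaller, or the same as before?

Adding M3 (aq), a product, drives the reaction to the left.
The net shift is to the left. M5 is a reactant, so its amount increases.

increases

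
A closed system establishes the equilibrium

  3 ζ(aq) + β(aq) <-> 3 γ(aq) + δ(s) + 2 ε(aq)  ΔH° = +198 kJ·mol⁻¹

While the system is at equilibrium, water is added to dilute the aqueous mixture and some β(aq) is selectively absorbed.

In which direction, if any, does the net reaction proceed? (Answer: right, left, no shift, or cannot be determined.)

Dilution lowers every aqueous concentration by the same factor. Δn_aq = 5 − 4 = +1, so the system shifts toward the side with more dissolved moles — to the right.
Removing β (aq), a reactant, drives the reaction to the left.
The individual effects push in opposite directions; without quantitative information the net direction cannot be determined.

cannot be determined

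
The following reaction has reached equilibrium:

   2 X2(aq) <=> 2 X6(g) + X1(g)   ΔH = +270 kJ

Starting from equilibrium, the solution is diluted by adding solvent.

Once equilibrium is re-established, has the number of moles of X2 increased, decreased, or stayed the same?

increases

Dilution lowers every aqueous concentration by the same factor. Δn_aq = 0 − 2 = -2, so the system shifts toward the side with more dissolved moles — to the left.
The net shift is to the left. X2 is a reactant, so its amount increases.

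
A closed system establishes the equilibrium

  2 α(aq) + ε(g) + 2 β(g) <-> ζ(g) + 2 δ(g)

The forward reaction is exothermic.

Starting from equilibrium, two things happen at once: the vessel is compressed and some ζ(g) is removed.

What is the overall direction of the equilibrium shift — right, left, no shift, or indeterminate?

right

Gas moles: reactants 3, products 3. Δn_gas = 0, so a volume change leaves Q equal to K — no shift from this change.
Removing ζ (g), a product, drives the reaction to the right.
Only the nonzero effect(s) matter; the net shift is to the right.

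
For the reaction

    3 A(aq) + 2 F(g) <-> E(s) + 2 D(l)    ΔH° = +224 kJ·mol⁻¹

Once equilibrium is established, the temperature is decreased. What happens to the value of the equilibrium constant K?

K depends on temperature via the van 't Hoff relation. The forward reaction is endothermic, so lowering T decreases K.

decreases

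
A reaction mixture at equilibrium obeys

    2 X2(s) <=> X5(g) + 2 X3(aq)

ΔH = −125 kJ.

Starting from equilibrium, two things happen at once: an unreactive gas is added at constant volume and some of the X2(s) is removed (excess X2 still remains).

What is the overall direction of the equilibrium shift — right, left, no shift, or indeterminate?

At constant volume, adding an inert gas leaves every reacting species' partial pressure unchanged, so Q is unchanged — no shift from this change.
X2 is a pure solid; its activity is 1 regardless of amount, so Q is unaffected — no shift from this change.
None of the changes alters Q relative to K, so there is no net shift.

no shift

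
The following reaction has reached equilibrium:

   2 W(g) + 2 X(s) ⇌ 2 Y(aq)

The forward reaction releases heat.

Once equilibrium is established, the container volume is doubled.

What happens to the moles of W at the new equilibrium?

Gas moles: reactants 2, products 0 (Δn_gas = -2). Expansion shifts the system toward the side with more moles of gas — to the left.
The net shift is to the left. W is a reactant, so its amount increases.

increases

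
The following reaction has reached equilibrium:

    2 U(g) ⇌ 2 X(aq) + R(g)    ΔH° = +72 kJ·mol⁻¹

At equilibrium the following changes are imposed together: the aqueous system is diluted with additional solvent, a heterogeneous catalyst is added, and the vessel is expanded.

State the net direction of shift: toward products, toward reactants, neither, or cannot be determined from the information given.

cannot be determined

Dilution lowers every aqueous concentration by the same factor. Δn_aq = 2 − 0 = +2, so the system shifts toward the side with more dissolved moles — to the right.
A catalyst speeds both forward and reverse rates equally; it changes neither Q nor K — no shift from this change.
Gas moles: reactants 2, products 1 (Δn_gas = -1). Expansion shifts the system toward the side with more moles of gas — to the left.
The individual effects push in opposite directions; without quantitative information the net direction cannot be determined.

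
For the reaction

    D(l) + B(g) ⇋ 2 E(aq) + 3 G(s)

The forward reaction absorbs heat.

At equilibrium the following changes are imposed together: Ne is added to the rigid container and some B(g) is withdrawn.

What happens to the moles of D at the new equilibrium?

At constant volume, adding an inert gas leaves every reacting species' partial pressure unchanged, so Q is unchanged — no shift from this change.
Removing B (g), a reactant, drives the reaction to the left.
The net shift is to the left. D is a reactant, so its amount increases.

increases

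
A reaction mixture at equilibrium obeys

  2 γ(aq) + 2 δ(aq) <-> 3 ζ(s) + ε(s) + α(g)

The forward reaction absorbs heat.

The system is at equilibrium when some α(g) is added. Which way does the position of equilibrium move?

Adding α (g), a product, drives the reaction to the left.

left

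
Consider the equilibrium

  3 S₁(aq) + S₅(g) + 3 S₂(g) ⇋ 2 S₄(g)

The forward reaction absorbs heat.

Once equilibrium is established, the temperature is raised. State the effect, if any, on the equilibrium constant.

increases

K depends on temperature via the van 't Hoff relation. The forward reaction is endothermic, so raising T increases K.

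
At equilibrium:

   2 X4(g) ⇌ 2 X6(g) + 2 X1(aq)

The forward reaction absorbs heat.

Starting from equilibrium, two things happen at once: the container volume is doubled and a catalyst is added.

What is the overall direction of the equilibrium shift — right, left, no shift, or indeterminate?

no shift

Gas moles: reactants 2, products 2. Δn_gas = 0, so a volume change leaves Q equal to K — no shift from this change.
A catalyst speeds both forward and reverse rates equally; it changes neither Q nor K — no shift from this change.
None of the changes alters Q relative to K, so there is no net shift.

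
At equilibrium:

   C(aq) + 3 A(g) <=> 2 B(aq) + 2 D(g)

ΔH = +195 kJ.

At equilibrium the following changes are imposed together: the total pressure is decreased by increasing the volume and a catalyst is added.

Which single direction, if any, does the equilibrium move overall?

left

Gas moles: reactants 3, products 2 (Δn_gas = -1). Expansion shifts the system toward the side with more moles of gas — to the left.
A catalyst speeds both forward and reverse rates equally; it changes neither Q nor K — no shift from this change.
Only the nonzero effect(s) matter; the net shift is to the left.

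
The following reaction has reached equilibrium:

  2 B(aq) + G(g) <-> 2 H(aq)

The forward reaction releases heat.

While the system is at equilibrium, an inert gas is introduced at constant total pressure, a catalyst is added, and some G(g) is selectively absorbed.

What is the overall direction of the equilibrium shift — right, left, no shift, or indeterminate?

left

Adding inert gas at constant total pressure expands the volume and lowers every reacting partial pressure. With Δn_gas = 0 − 1 = -1, Q moves away from K toward the side with fewer gas moles, so the system shifts toward the side with more gas moles — to the left.
A catalyst speeds both forward and reverse rates equally; it changes neither Q nor K — no shift from this change.
Removing G (g), a reactant, drives the reaction to the left.
Only the nonzero effect(s) matter; the net shift is to the left.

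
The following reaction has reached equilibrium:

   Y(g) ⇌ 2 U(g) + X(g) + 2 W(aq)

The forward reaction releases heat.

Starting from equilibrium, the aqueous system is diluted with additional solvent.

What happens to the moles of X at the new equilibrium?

Dilution lowers every aqueous concentration by the same factor. Δn_aq = 2 − 0 = +2, so the system shifts toward the side with more dissolved moles — to the right.
The net shift is to the right. X is a product, so its amount increases.

increases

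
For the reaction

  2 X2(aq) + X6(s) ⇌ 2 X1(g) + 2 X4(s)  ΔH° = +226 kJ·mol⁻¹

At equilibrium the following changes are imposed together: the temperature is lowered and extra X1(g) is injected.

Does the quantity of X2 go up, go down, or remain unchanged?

increases

The forward reaction is endothermic. Lowering T favours the exothermic direction — shift to the left.
Adding X1 (g), a product, drives the reaction to the left.
The net shift is to the left. X2 is a reactant, so its amount increases.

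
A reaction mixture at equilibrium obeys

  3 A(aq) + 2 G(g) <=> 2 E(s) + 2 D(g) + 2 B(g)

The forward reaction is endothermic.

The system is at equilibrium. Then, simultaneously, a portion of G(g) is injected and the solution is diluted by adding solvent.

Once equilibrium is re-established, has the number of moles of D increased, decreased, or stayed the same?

cannot be determined

Adding G (g), a reactant, drives the reaction to the right.
Dilution lowers every aqueous concentration by the same factor. Δn_aq = 0 − 3 = -3, so the system shifts toward the side with more dissolved moles — to the left.
The two effects oppose each other, so the net shift — and hence the change in D — cannot be determined from the given information.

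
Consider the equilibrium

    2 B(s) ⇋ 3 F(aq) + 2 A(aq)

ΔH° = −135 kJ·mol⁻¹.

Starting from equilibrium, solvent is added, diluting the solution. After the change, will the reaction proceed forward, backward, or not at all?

Dilution lowers every aqueous concentration by the same factor. Δn_aq = 5 − 0 = +5, so the system shifts toward the side with more dissolved moles — to the right.

right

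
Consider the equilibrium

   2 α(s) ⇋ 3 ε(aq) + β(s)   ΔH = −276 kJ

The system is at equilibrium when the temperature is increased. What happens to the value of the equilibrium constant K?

K depends on temperature via the van 't Hoff relation. The forward reaction is exothermic, so raising T decreases K.

decreases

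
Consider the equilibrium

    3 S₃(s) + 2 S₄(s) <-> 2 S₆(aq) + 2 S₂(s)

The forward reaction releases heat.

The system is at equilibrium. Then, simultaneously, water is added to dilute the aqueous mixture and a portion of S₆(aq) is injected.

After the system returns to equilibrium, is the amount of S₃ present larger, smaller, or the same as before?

cannot be determined

Dilution lowers every aqueous concentration by the same factor. Δn_aq = 2 − 0 = +2, so the system shifts toward the side with more dissolved moles — to the right.
Adding S₆ (aq), a product, drives the reaction to the left.
The two effects oppose each other, so the net shift — and hence the change in S₃ — cannot be determined from the given information.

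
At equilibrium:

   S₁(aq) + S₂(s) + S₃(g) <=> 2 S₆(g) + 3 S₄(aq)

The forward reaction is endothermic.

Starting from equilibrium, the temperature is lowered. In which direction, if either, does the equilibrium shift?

left

The forward reaction is endothermic. Lowering T favours the exothermic direction — shift to the left.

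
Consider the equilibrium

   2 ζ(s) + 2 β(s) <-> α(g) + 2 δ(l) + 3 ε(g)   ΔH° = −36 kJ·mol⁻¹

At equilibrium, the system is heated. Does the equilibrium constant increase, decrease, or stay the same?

decreases

K depends on temperature via the van 't Hoff relation. The forward reaction is exothermic, so raising T decreases K.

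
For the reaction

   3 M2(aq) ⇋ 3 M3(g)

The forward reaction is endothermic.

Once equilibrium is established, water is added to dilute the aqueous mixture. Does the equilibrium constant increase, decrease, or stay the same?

unchanged

The equilibrium constant depends only on temperature. This perturbation may move the position of equilibrium, but since T is unchanged, K itself is unchanged.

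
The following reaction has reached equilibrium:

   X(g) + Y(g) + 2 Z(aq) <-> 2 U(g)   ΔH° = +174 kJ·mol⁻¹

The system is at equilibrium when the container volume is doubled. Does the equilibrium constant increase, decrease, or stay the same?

unchanged

The equilibrium constant depends only on temperature. This perturbation changes neither the position of equilibrium nor K.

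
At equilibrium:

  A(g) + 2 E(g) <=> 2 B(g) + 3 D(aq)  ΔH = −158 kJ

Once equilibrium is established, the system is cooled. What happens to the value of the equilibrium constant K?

K depends on temperature via the van 't Hoff relation. The forward reaction is exothermic, so lowering T increases K.

increases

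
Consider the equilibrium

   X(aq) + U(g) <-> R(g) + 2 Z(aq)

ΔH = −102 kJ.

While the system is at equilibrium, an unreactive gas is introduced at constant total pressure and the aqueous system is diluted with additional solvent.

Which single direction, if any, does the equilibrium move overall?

right

Adding inert gas at constant total pressure expands the volume, scaling every reacting partial pressure by the same factor. Δn_gas = 1 − 1 = 0, so Q is unchanged — no shift.
Dilution lowers every aqueous concentration by the same factor. Δn_aq = 2 − 1 = +1, so the system shifts toward the side with more dissolved moles — to the right.
Only the nonzero effect(s) matter; the net shift is to the right.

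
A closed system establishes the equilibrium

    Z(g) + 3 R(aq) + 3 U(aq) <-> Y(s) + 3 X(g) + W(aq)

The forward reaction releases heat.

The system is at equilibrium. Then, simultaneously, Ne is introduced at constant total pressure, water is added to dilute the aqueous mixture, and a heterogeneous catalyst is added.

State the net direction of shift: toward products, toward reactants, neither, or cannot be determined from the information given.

Adding inert gas at constant total pressure expands the volume and lowers every reacting partial pressure. With Δn_gas = 3 − 1 = +2, Q moves away from K toward the side with fewer gas moles, so the system shifts toward the side with more gas moles — to the right.
Dilution lowers every aqueous concentration by the same factor. Δn_aq = 1 − 6 = -5, so the system shifts toward the side with more dissolved moles — to the left.
A catalyst speeds both forward and reverse rates equally; it changes neither Q nor K — no shift from this change.
The individual effects push in opposite directions; without quantitative information the net direction cannot be determined.

cannot be determined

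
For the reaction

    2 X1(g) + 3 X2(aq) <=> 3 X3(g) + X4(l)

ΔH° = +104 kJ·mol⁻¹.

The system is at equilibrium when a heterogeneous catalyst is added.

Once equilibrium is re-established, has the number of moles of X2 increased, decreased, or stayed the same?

unchanged

A catalyst speeds both forward and reverse rates equally; it changes neither Q nor K — no shift from this change.
No net shift occurs, so the amount of X2 is unchanged.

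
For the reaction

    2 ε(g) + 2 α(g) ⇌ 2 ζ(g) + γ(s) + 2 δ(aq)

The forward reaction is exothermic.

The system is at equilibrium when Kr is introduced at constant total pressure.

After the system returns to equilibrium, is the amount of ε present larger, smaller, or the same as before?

Adding inert gas at constant total pressure expands the volume and lowers every reacting partial pressure. With Δn_gas = 2 − 4 = -2, Q moves away from K toward the side with fewer gas moles, so the system shifts toward the side with more gas moles — to the left.
The net shift is to the left. ε is a reactant, so its amount increases.

increases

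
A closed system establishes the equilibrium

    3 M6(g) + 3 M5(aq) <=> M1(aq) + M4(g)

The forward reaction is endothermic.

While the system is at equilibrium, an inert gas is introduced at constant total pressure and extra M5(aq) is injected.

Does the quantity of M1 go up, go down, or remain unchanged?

Adding inert gas at constant total pressure expands the volume and lowers every reacting partial pressure. With Δn_gas = 1 − 3 = -2, Q moves away from K toward the side with fewer gas moles, so the system shifts toward the side with more gas moles — to the left.
Adding M5 (aq), a reactant, drives the reaction to the right.
The two effects oppose each other, so the net shift — and hence the change in M1 — cannot be determined from the given information.

cannot be determined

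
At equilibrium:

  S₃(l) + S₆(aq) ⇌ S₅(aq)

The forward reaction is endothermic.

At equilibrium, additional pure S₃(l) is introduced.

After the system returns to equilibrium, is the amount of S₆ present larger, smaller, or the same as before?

unchanged

S₃ is a pure liquid; its activity is 1 regardless of amount, so Q is unaffected — no shift from this change.
No net shift occurs, so the amount of S₆ is unchanged.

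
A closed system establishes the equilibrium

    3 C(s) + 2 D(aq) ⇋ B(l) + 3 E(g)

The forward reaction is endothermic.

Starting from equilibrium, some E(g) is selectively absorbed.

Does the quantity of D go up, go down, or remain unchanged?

decreases

Removing E (g), a product, drives the reaction to the right.
The net shift is to the right. D is a reactant, so its amount decreases.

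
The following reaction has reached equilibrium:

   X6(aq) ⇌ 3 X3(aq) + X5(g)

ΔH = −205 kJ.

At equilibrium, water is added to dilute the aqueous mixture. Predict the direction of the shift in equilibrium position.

right

Dilution lowers every aqueous concentration by the same factor. Δn_aq = 3 − 1 = +2, so the system shifts toward the side with more dissolved moles — to the right.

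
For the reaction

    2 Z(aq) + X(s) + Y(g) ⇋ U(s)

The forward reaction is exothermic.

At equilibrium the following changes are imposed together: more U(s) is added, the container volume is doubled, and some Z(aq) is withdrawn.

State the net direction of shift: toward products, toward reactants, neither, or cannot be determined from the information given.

U is a pure solid; its activity is 1 regardless of amount, so Q is unaffected — no shift from this change.
Gas moles: reactants 1, products 0 (Δn_gas = -1). Expansion shifts the system toward the side with more moles of gas — to the left.
Removing Z (aq), a reactant, drives the reaction to the left.
Only the nonzero effect(s) matter; the net shift is to the left.

left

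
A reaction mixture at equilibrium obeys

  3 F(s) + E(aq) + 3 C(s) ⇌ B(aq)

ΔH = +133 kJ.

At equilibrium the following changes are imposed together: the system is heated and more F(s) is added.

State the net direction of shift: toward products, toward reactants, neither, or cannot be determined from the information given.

right

The forward reaction is endothermic. Raising T favours the endothermic direction — shift to the right.
F is a pure solid; its activity is 1 regardless of amount, so Q is unaffected — no shift from this change.
Only the nonzero effect(s) matter; the net shift is to the right.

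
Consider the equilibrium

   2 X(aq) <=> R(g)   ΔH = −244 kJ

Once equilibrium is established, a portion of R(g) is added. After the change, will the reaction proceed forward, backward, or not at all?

left

Adding R (g), a product, drives the reaction to the left.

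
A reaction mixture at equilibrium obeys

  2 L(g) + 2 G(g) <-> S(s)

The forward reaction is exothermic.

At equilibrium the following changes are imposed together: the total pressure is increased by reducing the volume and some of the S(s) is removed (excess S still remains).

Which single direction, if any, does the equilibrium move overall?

Gas moles: reactants 4, products 0 (Δn_gas = -4). Compression shifts the system toward the side with fewer moles of gas — to the right.
S is a pure solid; its activity is 1 regardless of amount, so Q is unaffected — no shift from this change.
Only the nonzero effect(s) matter; the net shift is to the right.

right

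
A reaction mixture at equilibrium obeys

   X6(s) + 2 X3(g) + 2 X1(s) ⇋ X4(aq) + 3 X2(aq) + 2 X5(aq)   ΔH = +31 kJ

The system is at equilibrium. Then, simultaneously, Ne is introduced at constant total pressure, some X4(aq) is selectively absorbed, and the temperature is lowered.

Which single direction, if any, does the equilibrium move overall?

Adding inert gas at constant total pressure expands the volume and lowers every reacting partial pressure. With Δn_gas = 0 − 2 = -2, Q moves away from K toward the side with fewer gas moles, so the system shifts toward the side with more gas moles — to the left.
Removing X4 (aq), a product, drives the reaction to the right.
The forward reaction is endothermic. Lowering T favours the exothermic direction — shift to the left.
The individual effects push in opposite directions; without quantitative information the net direction cannot be determined.

cannot be determined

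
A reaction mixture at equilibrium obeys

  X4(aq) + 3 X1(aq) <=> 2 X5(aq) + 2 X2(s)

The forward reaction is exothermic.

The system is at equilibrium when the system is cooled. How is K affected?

increases

K depends on temperature via the van 't Hoff relation. The forward reaction is exothermic, so lowering T increases K.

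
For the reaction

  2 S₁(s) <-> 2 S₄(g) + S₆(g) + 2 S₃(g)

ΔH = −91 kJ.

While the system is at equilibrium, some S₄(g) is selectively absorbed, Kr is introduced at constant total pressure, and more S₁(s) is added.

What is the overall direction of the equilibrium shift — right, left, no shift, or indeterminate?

right

Removing S₄ (g), a product, drives the reaction to the right.
Adding inert gas at constant total pressure expands the volume and lowers every reacting partial pressure. With Δn_gas = 5 − 0 = +5, Q moves away from K toward the side with fewer gas moles, so the system shifts toward the side with more gas moles — to the right.
S₁ is a pure solid; its activity is 1 regardless of amount, so Q is unaffected — no shift from this change.
Only the nonzero effect(s) matter; the net shift is to the right.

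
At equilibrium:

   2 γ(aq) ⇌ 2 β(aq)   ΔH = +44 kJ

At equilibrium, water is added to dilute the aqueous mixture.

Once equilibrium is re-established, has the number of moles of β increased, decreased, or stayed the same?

unchanged

Dilution scales every aqueous concentration by the same factor. Δn_aq = 2 − 2 = 0, so Q is unchanged — no shift.
No net shift occurs, so the amount of β is unchanged.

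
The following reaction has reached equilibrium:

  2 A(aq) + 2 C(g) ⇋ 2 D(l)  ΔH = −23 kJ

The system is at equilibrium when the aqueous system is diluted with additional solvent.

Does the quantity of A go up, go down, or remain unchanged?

Dilution lowers every aqueous concentration by the same factor. Δn_aq = 0 − 2 = -2, so the system shifts toward the side with more dissolved moles — to the left.
The net shift is to the left. A is a reactant, so its amount increases.

increases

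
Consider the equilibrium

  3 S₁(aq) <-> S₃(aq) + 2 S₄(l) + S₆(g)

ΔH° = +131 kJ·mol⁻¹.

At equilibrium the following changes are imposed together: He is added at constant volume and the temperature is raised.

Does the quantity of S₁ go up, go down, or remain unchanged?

At constant volume, adding an inert gas leaves every reacting species' partial pressure unchanged, so Q is unchanged — no shift from this change.
The forward reaction is endothermic. Raising T favours the endothermic direction — shift to the right.
The net shift is to the right. S₁ is a reactant, so its amount decreases.

decreases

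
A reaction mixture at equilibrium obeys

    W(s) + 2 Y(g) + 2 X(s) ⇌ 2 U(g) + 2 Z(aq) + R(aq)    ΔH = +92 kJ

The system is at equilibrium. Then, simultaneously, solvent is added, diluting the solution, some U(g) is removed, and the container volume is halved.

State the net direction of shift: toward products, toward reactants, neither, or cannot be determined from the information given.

Dilution lowers every aqueous concentration by the same factor. Δn_aq = 3 − 0 = +3, so the system shifts toward the side with more dissolved moles — to the right.
Removing U (g), a product, drives the reaction to the right.
Gas moles: reactants 2, products 2. Δn_gas = 0, so a volume change leaves Q equal to K — no shift from this change.
Only the nonzero effect(s) matter; the net shift is to the right.

right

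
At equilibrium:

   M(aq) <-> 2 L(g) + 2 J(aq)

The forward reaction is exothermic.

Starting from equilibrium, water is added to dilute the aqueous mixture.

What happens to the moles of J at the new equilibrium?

increases

Dilution lowers every aqueous concentration by the same factor. Δn_aq = 2 − 1 = +1, so the system shifts toward the side with more dissolved moles — to the right.
The net shift is to the right. J is a product, so its amount increases.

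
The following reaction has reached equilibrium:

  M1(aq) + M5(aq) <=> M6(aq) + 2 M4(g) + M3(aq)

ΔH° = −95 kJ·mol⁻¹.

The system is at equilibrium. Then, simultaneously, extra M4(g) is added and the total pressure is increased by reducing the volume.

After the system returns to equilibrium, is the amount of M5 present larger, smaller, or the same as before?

increases

Adding M4 (g), a product, drives the reaction to the left.
Gas moles: reactants 0, products 2 (Δn_gas = +2). Compression shifts the system toward the side with fewer moles of gas — to the left.
The net shift is to the left. M5 is a reactant, so its amount increases.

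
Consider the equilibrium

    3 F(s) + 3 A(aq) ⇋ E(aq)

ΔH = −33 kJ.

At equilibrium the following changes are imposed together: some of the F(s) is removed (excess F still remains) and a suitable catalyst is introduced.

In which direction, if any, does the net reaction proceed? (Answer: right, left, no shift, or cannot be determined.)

no shift

F is a pure solid; its activity is 1 regardless of amount, so Q is unaffected — no shift from this change.
A catalyst speeds both forward and reverse rates equally; it changes neither Q nor K — no shift from this change.
None of the changes alters Q relative to K, so there is no net shift.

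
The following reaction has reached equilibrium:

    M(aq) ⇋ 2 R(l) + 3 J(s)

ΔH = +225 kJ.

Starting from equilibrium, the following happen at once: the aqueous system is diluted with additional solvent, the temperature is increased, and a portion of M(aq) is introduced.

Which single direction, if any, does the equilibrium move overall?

Dilution lowers every aqueous concentration by the same factor. Δn_aq = 0 − 1 = -1, so the system shifts toward the side with more dissolved moles — to the left.
The forward reaction is endothermic. Raising T favours the endothermic direction — shift to the right.
Adding M (aq), a reactant, drives the reaction to the right.
The individual effects push in opposite directions; without quantitative information the net direction cannot be determined.

cannot be determined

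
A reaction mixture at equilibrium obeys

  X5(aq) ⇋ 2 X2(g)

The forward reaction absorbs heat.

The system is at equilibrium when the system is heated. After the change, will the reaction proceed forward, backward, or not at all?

right

The forward reaction is endothermic. Raising T favours the endothermic direction — shift to the right.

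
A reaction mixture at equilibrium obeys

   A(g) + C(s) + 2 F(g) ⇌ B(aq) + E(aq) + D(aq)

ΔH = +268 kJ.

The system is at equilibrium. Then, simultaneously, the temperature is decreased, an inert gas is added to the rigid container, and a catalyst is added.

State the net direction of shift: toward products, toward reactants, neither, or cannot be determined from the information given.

The forward reaction is endothermic. Lowering T favours the exothermic direction — shift to the left.
At constant volume, adding an inert gas leaves every reacting species' partial pressure unchanged, so Q is unchanged — no shift from this change.
A catalyst speeds both forward and reverse rates equally; it changes neither Q nor K — no shift from this change.
Only the nonzero effect(s) matter; the net shift is to the left.

left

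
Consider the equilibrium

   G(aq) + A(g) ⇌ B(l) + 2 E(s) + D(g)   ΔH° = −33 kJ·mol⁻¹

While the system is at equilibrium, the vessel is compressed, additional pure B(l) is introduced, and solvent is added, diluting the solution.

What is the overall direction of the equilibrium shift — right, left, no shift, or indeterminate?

Gas moles: reactants 1, products 1. Δn_gas = 0, so a volume change leaves Q equal to K — no shift from this change.
B is a pure liquid; its activity is 1 regardless of amount, so Q is unaffected — no shift from this change.
Dilution lowers every aqueous concentration by the same factor. Δn_aq = 0 − 1 = -1, so the system shifts toward the side with more dissolved moles — to the left.
Only the nonzero effect(s) matter; the net shift is to the left.

left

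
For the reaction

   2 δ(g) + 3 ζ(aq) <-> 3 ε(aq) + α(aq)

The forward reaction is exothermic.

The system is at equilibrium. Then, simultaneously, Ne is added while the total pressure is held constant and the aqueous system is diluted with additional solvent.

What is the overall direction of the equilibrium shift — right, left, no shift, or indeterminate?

cannot be determined

Adding inert gas at constant total pressure expands the volume and lowers every reacting partial pressure. With Δn_gas = 0 − 2 = -2, Q moves away from K toward the side with fewer gas moles, so the system shifts toward the side with more gas moles — to the left.
Dilution lowers every aqueous concentration by the same factor. Δn_aq = 4 − 3 = +1, so the system shifts toward the side with more dissolved moles — to the right.
The individual effects push in opposite directions; without quantitative information the net direction cannot be determined.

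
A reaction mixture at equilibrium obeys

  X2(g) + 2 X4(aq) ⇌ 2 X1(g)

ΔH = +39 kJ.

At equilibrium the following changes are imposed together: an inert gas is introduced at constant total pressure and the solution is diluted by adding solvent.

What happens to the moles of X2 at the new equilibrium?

Adding inert gas at constant total pressure expands the volume and lowers every reacting partial pressure. With Δn_gas = 2 − 1 = +1, Q moves away from K toward the side with fewer gas moles, so the system shifts toward the side with more gas moles — to the right.
Dilution lowers every aqueous concentration by the same factor. Δn_aq = 0 − 2 = -2, so the system shifts toward the side with more dissolved moles — to the left.
The two effects oppose each other, so the net shift — and hence the change in X2 — cannot be determined from the given information.

cannot be determined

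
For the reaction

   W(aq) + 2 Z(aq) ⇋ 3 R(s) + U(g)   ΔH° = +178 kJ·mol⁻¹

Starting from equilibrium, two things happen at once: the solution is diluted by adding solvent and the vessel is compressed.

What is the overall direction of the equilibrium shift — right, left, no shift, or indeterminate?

left

Dilution lowers every aqueous concentration by the same factor. Δn_aq = 0 − 3 = -3, so the system shifts toward the side with more dissolved moles — to the left.
Gas moles: reactants 0, products 1 (Δn_gas = +1). Compression shifts the system toward the side with fewer moles of gas — to the left.
All effects act in the same direction — net shift to the left.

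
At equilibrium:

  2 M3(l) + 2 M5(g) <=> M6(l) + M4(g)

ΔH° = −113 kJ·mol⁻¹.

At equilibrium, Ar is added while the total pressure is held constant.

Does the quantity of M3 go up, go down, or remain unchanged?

Adding inert gas at constant total pressure expands the volume and lowers every reacting partial pressure. With Δn_gas = 1 − 2 = -1, Q moves away from K toward the side with fewer gas moles, so the system shifts toward the side with more gas moles — to the left.
The net shift is to the left. M3 is a reactant, so its amount increases.

increases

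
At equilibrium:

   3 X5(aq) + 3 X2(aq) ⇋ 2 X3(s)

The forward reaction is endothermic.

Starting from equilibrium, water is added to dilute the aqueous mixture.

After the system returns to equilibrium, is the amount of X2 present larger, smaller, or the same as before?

Dilution lowers every aqueous concentration by the same factor. Δn_aq = 0 − 6 = -6, so the system shifts toward the side with more dissolved moles — to the left.
The net shift is to the left. X2 is a reactant, so its amount increases.

increases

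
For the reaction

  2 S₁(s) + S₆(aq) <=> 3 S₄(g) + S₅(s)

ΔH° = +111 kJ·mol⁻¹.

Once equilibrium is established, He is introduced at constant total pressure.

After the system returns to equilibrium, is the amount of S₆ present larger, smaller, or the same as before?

decreases

Adding inert gas at constant total pressure expands the volume and lowers every reacting partial pressure. With Δn_gas = 3 − 0 = +3, Q moves away from K toward the side with fewer gas moles, so the system shifts toward the side with more gas moles — to the right.
The net shift is to the right. S₆ is a reactant, so its amount decreases.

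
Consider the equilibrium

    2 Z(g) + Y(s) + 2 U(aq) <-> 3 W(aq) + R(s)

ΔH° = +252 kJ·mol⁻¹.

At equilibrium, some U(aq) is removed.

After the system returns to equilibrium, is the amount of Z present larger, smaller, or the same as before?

Removing U (aq), a reactant, drives the reaction to the left.
The net shift is to the left. Z is a reactant, so its amount increases.

increases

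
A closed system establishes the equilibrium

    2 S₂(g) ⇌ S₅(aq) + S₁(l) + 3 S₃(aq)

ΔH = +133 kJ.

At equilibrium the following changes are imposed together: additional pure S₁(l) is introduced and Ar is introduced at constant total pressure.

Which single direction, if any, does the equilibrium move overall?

S₁ is a pure liquid; its activity is 1 regardless of amount, so Q is unaffected — no shift from this change.
Adding inert gas at constant total pressure expands the volume and lowers every reacting partial pressure. With Δn_gas = 0 − 2 = -2, Q moves away from K toward the side with fewer gas moles, so the system shifts toward the side with more gas moles — to the left.
Only the nonzero effect(s) matter; the net shift is to the left.

left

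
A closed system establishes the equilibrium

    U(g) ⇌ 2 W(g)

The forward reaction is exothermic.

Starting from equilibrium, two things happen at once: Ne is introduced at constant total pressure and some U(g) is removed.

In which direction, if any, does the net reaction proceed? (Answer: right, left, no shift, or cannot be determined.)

Adding inert gas at constant total pressure expands the volume and lowers every reacting partial pressure. With Δn_gas = 2 − 1 = +1, Q moves away from K toward the side with fewer gas moles, so the system shifts toward the side with more gas moles — to the right.
Removing U (g), a reactant, drives the reaction to the left.
The individual effects push in opposite directions; without quantitative information the net direction cannot be determined.

cannot be determined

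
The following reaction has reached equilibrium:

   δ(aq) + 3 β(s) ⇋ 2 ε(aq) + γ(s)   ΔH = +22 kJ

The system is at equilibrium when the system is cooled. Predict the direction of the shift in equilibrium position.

The forward reaction is endothermic. Lowering T favours the exothermic direction — shift to the left.

left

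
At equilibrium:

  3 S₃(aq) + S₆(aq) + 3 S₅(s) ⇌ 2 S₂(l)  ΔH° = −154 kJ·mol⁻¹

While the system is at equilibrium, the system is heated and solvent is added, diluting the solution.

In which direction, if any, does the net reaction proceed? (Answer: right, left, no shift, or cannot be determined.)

left

The forward reaction is exothermic. Raising T favours the endothermic direction — shift to the left.
Dilution lowers every aqueous concentration by the same factor. Δn_aq = 0 − 4 = -4, so the system shifts toward the side with more dissolved moles — to the left.
All effects act in the same direction — net shift to the left.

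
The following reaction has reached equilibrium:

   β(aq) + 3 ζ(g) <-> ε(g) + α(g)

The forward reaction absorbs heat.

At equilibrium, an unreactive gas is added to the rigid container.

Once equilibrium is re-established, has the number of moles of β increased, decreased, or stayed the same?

At constant volume, adding an inert gas leaves every reacting species' partial pressure unchanged, so Q is unchanged — no shift from this change.
No net shift occurs, so the amount of β is unchanged.

unchanged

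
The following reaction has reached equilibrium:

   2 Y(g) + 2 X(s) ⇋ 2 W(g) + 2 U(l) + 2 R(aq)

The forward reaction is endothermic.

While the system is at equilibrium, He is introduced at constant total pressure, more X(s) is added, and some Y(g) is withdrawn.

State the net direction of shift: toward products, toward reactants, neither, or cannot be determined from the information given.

Adding inert gas at constant total pressure expands the volume, scaling every reacting partial pressure by the same factor. Δn_gas = 2 − 2 = 0, so Q is unchanged — no shift.
X is a pure solid; its activity is 1 regardless of amount, so Q is unaffected — no shift from this change.
Removing Y (g), a reactant, drives the reaction to the left.
Only the nonzero effect(s) matter; the net shift is to the left.

left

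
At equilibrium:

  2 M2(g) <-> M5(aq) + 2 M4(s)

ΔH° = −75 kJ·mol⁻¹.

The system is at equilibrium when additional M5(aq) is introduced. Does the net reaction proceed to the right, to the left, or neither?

left

Adding M5 (aq), a product, drives the reaction to the left.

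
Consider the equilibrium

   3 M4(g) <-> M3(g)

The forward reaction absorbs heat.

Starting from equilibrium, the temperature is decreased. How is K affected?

K depends on temperature via the van 't Hoff relation. The forward reaction is endothermic, so lowering T decreases K.

decreases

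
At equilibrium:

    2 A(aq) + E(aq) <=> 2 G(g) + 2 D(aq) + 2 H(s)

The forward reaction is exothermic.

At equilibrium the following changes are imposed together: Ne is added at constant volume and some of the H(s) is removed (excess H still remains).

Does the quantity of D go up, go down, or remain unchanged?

unchanged

At constant volume, adding an inert gas leaves every reacting species' partial pressure unchanged, so Q is unchanged — no shift from this change.
H is a pure solid; its activity is 1 regardless of amount, so Q is unaffected — no shift from this change.
No net shift occurs, so the amount of D is unchanged.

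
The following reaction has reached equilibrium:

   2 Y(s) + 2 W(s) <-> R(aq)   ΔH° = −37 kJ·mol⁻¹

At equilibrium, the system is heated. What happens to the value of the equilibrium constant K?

K depends on temperature via the van 't Hoff relation. The forward reaction is exothermic, so raising T decreases K.

decreases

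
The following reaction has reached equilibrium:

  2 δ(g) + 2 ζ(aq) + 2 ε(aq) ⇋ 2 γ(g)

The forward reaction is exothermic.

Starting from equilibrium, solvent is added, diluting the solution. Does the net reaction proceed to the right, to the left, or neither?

left

Dilution lowers every aqueous concentration by the same factor. Δn_aq = 0 − 4 = -4, so the system shifts toward the side with more dissolved moles — to the left.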